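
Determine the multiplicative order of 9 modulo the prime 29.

14

The order of 9 must divide p − 1 = 28 = 2^2 · 7.
Divisors: 1, 2, 4, 7, 14, 28.
Check each in increasing order: 9^1 ≡ 9;  9^2 ≡ 23;  9^4 ≡ 7;  9^7 ≡ 28;  9^14 ≡ 1.
Smallest exponent giving 1 is 14.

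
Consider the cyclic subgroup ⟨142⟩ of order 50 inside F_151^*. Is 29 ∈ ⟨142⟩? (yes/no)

yes

29 ∈ ⟨142⟩ iff 29^50 ≡ 1 (mod 151), since |⟨142⟩| = 50.
29^50 mod 151 = 1.
Since 1 = 1, 29 lies in the subgroup.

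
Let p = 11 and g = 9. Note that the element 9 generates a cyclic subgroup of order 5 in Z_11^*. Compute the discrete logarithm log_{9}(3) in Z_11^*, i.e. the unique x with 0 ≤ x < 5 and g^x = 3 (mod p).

Successive powers of 9 modulo 11:
  9^0=1  9^1=9  9^2=4  9^3=3
So 9^3 ≡ 3 (mod 11), giving x = 3.

3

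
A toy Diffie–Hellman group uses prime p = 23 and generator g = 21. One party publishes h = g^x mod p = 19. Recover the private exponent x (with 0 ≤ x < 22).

Successive powers of 21 modulo 23:
  21^0=1  21^1=21  21^2=4  21^3=15  21^4=16  21^5=14
  21^6=18  21^7=10  21^8=3  21^9=17  21^10=12  21^11=22
  21^12=2  21^13=19
So 21^13 ≡ 19 (mod 23), giving x = 13.

13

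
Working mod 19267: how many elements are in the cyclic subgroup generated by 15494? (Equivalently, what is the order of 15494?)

19266

The order of 15494 must divide p − 1 = 19266 = 2 · 3 · 13^2 · 19.
Divisors: 1, 2, 3, 6, 13, 19, 26, 38, 39, 57, 78, 114, 169, 247, 338, 494, 507, 741, 1014, 1482, 3211, 6422, 9633, 19266.
Check each in increasing order: 15494^1 ≡ 15494;  15494^2 ≡ 16483;  15494^3 ≡ 3517;  15494^6 ≡ 19142;  15494^13 ≡ 3895;  15494^19 ≡ 14067;  15494^26 ≡ 7896;  15494^38 ≡ 8399;  15494^39 ≡ 4788;  15494^57 ≡ 3489;  15494^78 ≡ 16481;  15494^114 ≡ 15644;  15494^169 ≡ 18181;  15494^247 ≡ 677;  15494^338 ≡ 4109;  15494^494 ≡ 15188;  15494^507 ≡ 7570;  15494^741 ≡ 12965;  15494^1014 ≡ 4842;  15494^1482 ≡ 5917;  15494^3211 ≡ 12118;  15494^6422 ≡ 12117;  15494^9633 ≡ 19266;  15494^19266 ≡ 1.
Smallest exponent giving 1 is 19266.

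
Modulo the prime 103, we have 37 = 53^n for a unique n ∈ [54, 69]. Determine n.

Compute 53^54 mod 103 = 61, then multiply by 53 repeatedly:
  53^54=61  53^55=40  53^56=60  53^57=90  53^58=32
  53^59=48  53^60=72  53^61=5  53^62=59  53^63=37
Found 37 at exponent 63.

63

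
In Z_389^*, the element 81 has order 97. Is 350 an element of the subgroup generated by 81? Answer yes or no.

350 ∈ ⟨81⟩ iff 350^97 ≡ 1 (mod 389), since |⟨81⟩| = 97.
350^97 mod 389 = 115.
Since 115 ≠ 1, 350 does not lie in the subgroup.

no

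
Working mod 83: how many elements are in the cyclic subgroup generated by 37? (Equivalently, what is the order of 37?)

41

The order of 37 must divide p − 1 = 82 = 2 · 41.
Divisors: 1, 2, 41, 82.
Check each in increasing order: 37^1 ≡ 37;  37^2 ≡ 41;  37^41 ≡ 1.
Smallest exponent giving 1 is 41.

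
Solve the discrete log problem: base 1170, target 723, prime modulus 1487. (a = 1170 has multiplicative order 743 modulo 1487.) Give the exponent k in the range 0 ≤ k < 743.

54

Baby-step giant-step with m = ceil(sqrt(743)) = 28.
Baby table (1170^j mod 1487 for j=0..27):
  0:1  1:1170  2:860  3:988  4:561  5:603  6:672  7:1104
  8:964  9:734  10:781  11:752  12:1023  13:1362  14:963  15:1051
  16:1408  17:1251  18:462  19:759  20:291  21:1434  22:444  23:517
  24:1168  25:7  26:755  27:72
Giant step factor: 1170^(-28) ≡ 616 (mod 1487).
Scan 723·616^i mod 1487 for i = 0, 1, …:
  i=0: 723   i=1: 755
Match at i=1, j=26: k = 1·28 + 26 = 54.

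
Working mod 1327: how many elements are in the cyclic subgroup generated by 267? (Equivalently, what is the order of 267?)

1326

The order of 267 must divide p − 1 = 1326 = 2 · 3 · 13 · 17.
Divisors: 1, 2, 3, 6, 13, 17, 26, 34, 39, 51, 78, 102, 221, 442, 663, 1326.
Check each in increasing order: 267^1 ≡ 267;  267^2 ≡ 958;  267^3 ≡ 1002;  267^6 ≡ 792;  267^13 ≡ 145;  267^17 ≡ 239;  267^26 ≡ 1120;  267^34 ≡ 60;  267^39 ≡ 506;  267^51 ≡ 1070;  267^78 ≡ 1252;  267^102 ≡ 1026;  267^221 ≡ 980;  267^442 ≡ 979;  267^663 ≡ 1326;  267^1326 ≡ 1.
Smallest exponent giving 1 is 1326.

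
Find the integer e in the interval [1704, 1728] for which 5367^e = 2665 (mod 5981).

1716

Compute 5367^1704 mod 5981 = 3993, then multiply by 5367 repeatedly:
  5367^1704=3993  5367^1705=508  5367^1706=5081  5367^1707=2348  5367^1708=5730
  5367^1709=4589  5367^1710=5386  5367^1711=489  5367^1712=4785  5367^1713=4662
  5367^1714=2431  5367^1715=2616  5367^1716=2665
Found 2665 at exponent 1716.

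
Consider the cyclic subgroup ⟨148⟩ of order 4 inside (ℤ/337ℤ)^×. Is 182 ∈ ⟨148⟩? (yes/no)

no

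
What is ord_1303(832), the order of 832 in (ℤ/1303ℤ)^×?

The order of 832 must divide p − 1 = 1302 = 2 · 3 · 7 · 31.
Divisors: 1, 2, 3, 6, 7, 14, 21, 31, 42, 62, 93, 186, 217, 434, 651, 1302.
Check each in increasing order: 832^1 ≡ 832;  832^2 ≡ 331;  832^3 ≡ 459;  832^6 ≡ 898;  832^7 ≡ 517;  832^14 ≡ 174;  832^21 ≡ 51;  832^31 ≡ 189;  832^42 ≡ 1298;  832^62 ≡ 540;  832^93 ≡ 426;  832^186 ≡ 359;  832^217 ≡ 95;  832^434 ≡ 1207;  832^651 ≡ 1.
Smallest exponent giving 1 is 651.

651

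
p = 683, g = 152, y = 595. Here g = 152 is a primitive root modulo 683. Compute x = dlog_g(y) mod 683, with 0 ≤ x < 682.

Baby-step giant-step with m = ceil(sqrt(682)) = 27.
Baby table (152^j mod 683 for j=0..26):
  0:1  1:152  2:565  3:505  4:264  5:514  6:266  7:135
  8:30  9:462  10:558  11:124  12:407  13:394  14:467  15:635
  16:217  17:200  18:348  19:305  20:599  21:209  22:350  23:609
  24:363  25:536  26:195
Giant step factor: 152^(-27) ≡ 310 (mod 683).
Scan 595·310^i mod 683 for i = 0, 1, …:
  i=0: 595   i=1: 40   i=2: 106   i=3: 76
  i=4: 338   i=5: 281   i=6: 369   i=7: 329
  i=8: 223   i=9: 147     …   i=21: 652
  i=22: 635
Match at i=22, j=15: x = 22·27 + 15 = 609.

609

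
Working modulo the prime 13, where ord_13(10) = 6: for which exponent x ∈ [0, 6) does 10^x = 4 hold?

Successive powers of 10 modulo 13:
  10^0=1  10^1=10  10^2=9  10^3=12  10^4=3  10^5=4
So 10^5 ≡ 4 (mod 13), giving x = 5.

5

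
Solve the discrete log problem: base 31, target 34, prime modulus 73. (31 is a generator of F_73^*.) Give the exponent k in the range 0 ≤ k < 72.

55

Baby-step giant-step with m = ceil(sqrt(72)) = 9.
Baby table (31^j mod 73 for j=0..8):
  0:1  1:31  2:12  3:7  4:71  5:11  6:49  7:59
  8:4
Giant step factor: 31^(-9) ≡ 63 (mod 73).
Scan 34·63^i mod 73 for i = 0, 1, …:
  i=0: 34   i=1: 25   i=2: 42   i=3: 18
  i=4: 39   i=5: 48   i=6: 31
Match at i=6, j=1: k = 6·9 + 1 = 55.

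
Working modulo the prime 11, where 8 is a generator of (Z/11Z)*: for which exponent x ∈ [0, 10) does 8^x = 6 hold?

Successive powers of 8 modulo 11:
  8^0=1  8^1=8  8^2=9  8^3=6
So 8^3 ≡ 6 (mod 11), giving x = 3.

3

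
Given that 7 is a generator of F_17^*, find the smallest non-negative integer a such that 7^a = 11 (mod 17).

5

Successive powers of 7 modulo 17:
  7^0=1  7^1=7  7^2=15  7^3=3  7^4=4  7^5=11
So 7^5 ≡ 11 (mod 17), giving a = 5.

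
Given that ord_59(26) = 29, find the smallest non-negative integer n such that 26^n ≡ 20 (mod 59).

Successive powers of 26 modulo 59:
  26^0=1  26^1=26  26^2=27  26^3=53  26^4=21  26^5=15
  26^6=36  26^7=51  26^8=28  26^9=20
So 26^9 ≡ 20 (mod 59), giving n = 9.

9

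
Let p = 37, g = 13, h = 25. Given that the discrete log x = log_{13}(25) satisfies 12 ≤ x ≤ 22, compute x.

14

Compute 13^12 mod 37 = 10, then multiply by 13 repeatedly:
  13^12=10  13^13=19  13^14=25
Found 25 at exponent 14.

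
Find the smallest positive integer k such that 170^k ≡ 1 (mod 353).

The order of 170 must divide p − 1 = 352 = 2^5 · 11.
Divisors: 1, 2, 4, 8, 11, 16, 22, 32, 44, 88, 176, 352.
Check each in increasing order: 170^1 ≡ 170;  170^2 ≡ 307;  170^4 ≡ 351;  170^8 ≡ 4;  170^11 ≡ 137;  170^16 ≡ 16;  170^22 ≡ 60;  170^32 ≡ 256;  170^44 ≡ 70;  170^88 ≡ 311;  170^176 ≡ 352;  170^352 ≡ 1.
Smallest exponent giving 1 is 352.

352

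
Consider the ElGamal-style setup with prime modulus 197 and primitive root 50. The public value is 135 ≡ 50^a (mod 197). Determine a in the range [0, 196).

32

Baby-step giant-step with m = ceil(sqrt(196)) = 14.
Baby table (50^j mod 197 for j=0..13):
  0:1  1:50  2:136  3:102  4:175  5:82  6:160  7:120
  8:90  9:166  10:26  11:118  12:187  13:91
Giant step factor: 50^(-14) ≡ 83 (mod 197).
Scan 135·83^i mod 197 for i = 0, 1, …:
  i=0: 135   i=1: 173   i=2: 175
Match at i=2, j=4: a = 2·14 + 4 = 32.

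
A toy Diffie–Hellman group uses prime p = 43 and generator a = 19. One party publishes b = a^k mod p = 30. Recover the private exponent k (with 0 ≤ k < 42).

5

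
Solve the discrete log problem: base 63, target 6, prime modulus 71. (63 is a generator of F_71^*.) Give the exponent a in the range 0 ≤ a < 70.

64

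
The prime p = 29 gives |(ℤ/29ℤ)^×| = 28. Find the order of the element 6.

The order of 6 must divide p − 1 = 28 = 2^2 · 7.
Divisors: 1, 2, 4, 7, 14, 28.
Check each in increasing order: 6^1 ≡ 6;  6^2 ≡ 7;  6^4 ≡ 20;  6^7 ≡ 28;  6^14 ≡ 1.
Smallest exponent giving 1 is 14.

14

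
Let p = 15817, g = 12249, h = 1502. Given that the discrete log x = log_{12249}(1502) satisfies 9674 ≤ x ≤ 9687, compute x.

9674

Compute 12249^9674 mod 15817 = 1502, then multiply by 12249 repeatedly:
  12249^9674=1502
Found 1502 at exponent 9674.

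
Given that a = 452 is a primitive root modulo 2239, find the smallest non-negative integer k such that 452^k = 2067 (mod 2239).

25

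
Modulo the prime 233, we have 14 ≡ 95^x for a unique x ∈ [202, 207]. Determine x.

206

Compute 95^202 mod 233 = 205, then multiply by 95 repeatedly:
  95^202=205  95^203=136  95^204=105  95^205=189  95^206=14
Found 14 at exponent 206.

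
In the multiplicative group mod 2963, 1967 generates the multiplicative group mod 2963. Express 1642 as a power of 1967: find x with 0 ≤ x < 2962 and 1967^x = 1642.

871

Baby-step giant-step with m = ceil(sqrt(2962)) = 55.
Baby table (1967^j mod 2963 for j=0..54):
  0:1  1:1967  2:2374  3:2933  4:250  5:2855  6:900  7:1389
  8:277  9:2630  10:2775  11:579  12:1101  13:2677  14:408  15:2526
  16:2654  17:2575  18:1258  19:381  20:2751  21:779  22:422  23:434
  24:334  25:2155  26:1795  27:1832  28:536  29:2447  30:1337  31:1698
  32:665  33:1372  34:2394  35:791  36:322  37:2255  38:2937  39:2192
  40:499  41:780  42:2389  43:2808  44:304  45:2405  46:1687  47:2732
  48:1925  49:2724  50:1004  51:1510  52:1244  53:2473  54:2108
Giant step factor: 1967^(-55) ≡ 2276 (mod 2963).
Scan 1642·2276^i mod 2963 for i = 0, 1, …:
  i=0: 1642   i=1: 849   i=2: 448   i=3: 376
  i=4: 2432   i=5: 348   i=6: 927   i=7: 196
  i=8: 1646   i=9: 1064     …   i=14: 1947
  i=15: 1687
Match at i=15, j=46: x = 15·55 + 46 = 871.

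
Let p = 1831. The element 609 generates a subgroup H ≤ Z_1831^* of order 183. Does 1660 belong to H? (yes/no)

yes

1660 ∈ ⟨609⟩ iff 1660^183 ≡ 1 (mod 1831), since |⟨609⟩| = 183.
1660^183 mod 1831 = 1.
Since 1 = 1, 1660 lies in the subgroup.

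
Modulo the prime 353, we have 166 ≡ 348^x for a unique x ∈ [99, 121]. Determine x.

Compute 348^99 mod 353 = 216, then multiply by 348 repeatedly:
  348^99=216  348^100=332  348^101=105  348^102=181  348^103=154
  348^104=289  348^105=320  348^106=165  348^107=234  348^108=242
  348^109=202  348^110=49  348^111=108  348^112=166
Found 166 at exponent 112.

112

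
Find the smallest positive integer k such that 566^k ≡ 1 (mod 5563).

5562

The order of 566 must divide p − 1 = 5562 = 2 · 3^3 · 103.
Divisors: 1, 2, 3, 6, 9, 18, 27, 54, 103, 206, 309, 618, 927, 1854, 2781, 5562.
Check each in increasing order: 566^1 ≡ 566;  566^2 ≡ 3265;  566^3 ≡ 1074;  566^6 ≡ 1935;  566^9 ≡ 3191;  566^18 ≡ 2191;  566^27 ≡ 4353;  566^54 ≡ 1031;  566^103 ≡ 3141;  566^206 ≡ 2682;  566^309 ≡ 1780;  566^618 ≡ 3053;  566^927 ≡ 4852;  566^1854 ≡ 4851;  566^2781 ≡ 5562;  566^5562 ≡ 1.
Smallest exponent giving 1 is 5562.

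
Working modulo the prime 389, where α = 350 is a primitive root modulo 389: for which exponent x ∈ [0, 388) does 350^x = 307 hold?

Baby-step giant-step with m = ceil(sqrt(388)) = 20.
Baby table (350^j mod 389 for j=0..19):
  0:1  1:350  2:354  3:198  4:58  5:72  6:304  7:203
  8:252  9:286  10:127  11:104  12:223  13:250  14:364  15:197
  16:97  17:107  18:106  19:145
Giant step factor: 350^(-20) ≡ 67 (mod 389).
Scan 307·67^i mod 389 for i = 0, 1, …:
  i=0: 307   i=1: 341   i=2: 285   i=3: 34
  i=4: 333   i=5: 138   i=6: 299   i=7: 194
  i=8: 161   i=9: 284   i=10: 356   i=11: 123
  i=12: 72
Match at i=12, j=5: x = 12·20 + 5 = 245.

245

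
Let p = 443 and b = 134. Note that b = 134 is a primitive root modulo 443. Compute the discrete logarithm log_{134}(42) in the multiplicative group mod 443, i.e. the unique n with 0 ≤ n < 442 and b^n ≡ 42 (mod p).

294

Baby-step giant-step with m = ceil(sqrt(442)) = 22.
Baby table (134^j mod 443 for j=0..21):
  0:1  1:134  2:236  3:171  4:321  5:43  6:3  7:402
  8:265  9:70  10:77  11:129  12:9  13:320  14:352  15:210
  16:231  17:387  18:27  19:74  20:170  21:187
Giant step factor: 134^(-22) ≡ 342 (mod 443).
Scan 42·342^i mod 443 for i = 0, 1, …:
  i=0: 42   i=1: 188   i=2: 61   i=3: 41
  i=4: 289   i=5: 49   i=6: 367   i=7: 145
  i=8: 417   i=9: 411   i=10: 131   i=11: 59
  i=12: 243   i=13: 265
Match at i=13, j=8: n = 13·22 + 8 = 294.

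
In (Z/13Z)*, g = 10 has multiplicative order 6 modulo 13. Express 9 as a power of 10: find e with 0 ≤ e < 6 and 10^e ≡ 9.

2

Successive powers of 10 modulo 13:
  10^0=1  10^1=10  10^2=9
So 10^2 ≡ 9 (mod 13), giving e = 2.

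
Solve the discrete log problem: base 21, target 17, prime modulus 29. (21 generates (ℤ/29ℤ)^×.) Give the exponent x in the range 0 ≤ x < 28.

21

Successive powers of 21 modulo 29:
  21^0=1  21^1=21  21^2=6  21^3=10  21^4=7  21^5=2
  21^6=13  21^7=12  21^8=20  21^9=14  21^10=4  21^11=26
  21^12=24  21^13=11  21^14=28  21^15=8  21^16=23  21^17=19
  21^18=22  21^19=27  21^20=16  21^21=17
So 21^21 ≡ 17 (mod 29), giving x = 21.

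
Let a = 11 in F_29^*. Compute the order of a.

28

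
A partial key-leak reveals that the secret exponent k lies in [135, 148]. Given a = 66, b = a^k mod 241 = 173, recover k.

Compute 66^135 mod 241 = 126, then multiply by 66 repeatedly:
  66^135=126  66^136=122  66^137=99  66^138=27  66^139=95
  66^140=4  66^141=23  66^142=72  66^143=173
Found 173 at exponent 143.

143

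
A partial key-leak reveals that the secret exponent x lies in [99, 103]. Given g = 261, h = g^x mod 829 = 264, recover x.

101

Compute 261^99 mod 829 = 512, then multiply by 261 repeatedly:
  261^99=512  261^100=163  261^101=264
Found 264 at exponent 101.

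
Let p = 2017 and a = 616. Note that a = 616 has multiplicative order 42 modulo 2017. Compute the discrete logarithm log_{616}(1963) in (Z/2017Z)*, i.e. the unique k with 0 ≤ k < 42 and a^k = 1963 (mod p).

16

Baby-step giant-step with m = ceil(sqrt(42)) = 7.
Baby table (616^j mod 2017 for j=0..6):
  0:1  1:616  2:260  3:817  4:1039  5:635  6:1879
Giant step factor: 616^(-7) ≡ 295 (mod 2017).
Scan 1963·295^i mod 2017 for i = 0, 1, …:
  i=0: 1963   i=1: 206   i=2: 260
Match at i=2, j=2: k = 2·7 + 2 = 16.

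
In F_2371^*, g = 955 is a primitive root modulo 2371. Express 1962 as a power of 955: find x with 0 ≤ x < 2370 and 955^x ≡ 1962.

2289

Baby-step giant-step with m = ceil(sqrt(2370)) = 49.
Baby table (955^j mod 2371 for j=0..48):
  0:1  1:955  2:1561  3:1767  4:1704  5:814  6:2053  7:2169
  8:1512  9:21  10:1087  11:1958  12:1542  13:219  14:497  15:435
  16:500  17:929  18:441  19:1488  20:811  21:1559  22:2228  23:953
  24:2022  25:1016  26:541  27:2148  28:425  29:434  30:1916  31:1739
  32:1045  33:2155  34:2368  35:1877  36:59  37:1812  38:2001  39:2300
  40:954  41:606  42:206  43:2308  44:1481  45:1239  46:116  47:1714
  48:880
Giant step factor: 955^(-49) ≡ 1746 (mod 2371).
Scan 1962·1746^i mod 2371 for i = 0, 1, …:
  i=0: 1962   i=1: 1928   i=2: 1839   i=3: 560
  i=4: 908   i=5: 1540   i=6: 126   i=7: 1864
  i=8: 1532   i=9: 384     …   i=45: 2129
  i=46: 1877
Match at i=46, j=35: x = 46·49 + 35 = 2289.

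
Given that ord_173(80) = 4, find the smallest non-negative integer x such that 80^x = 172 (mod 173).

Successive powers of 80 modulo 173:
  80^0=1  80^1=80  80^2=172
So 80^2 ≡ 172 (mod 173), giving x = 2.

2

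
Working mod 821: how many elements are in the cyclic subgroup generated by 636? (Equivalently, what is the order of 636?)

410

The order of 636 must divide p − 1 = 820 = 2^2 · 5 · 41.
Divisors: 1, 2, 4, 5, 10, 20, 41, 82, 164, 205, 410, 820.
Check each in increasing order: 636^1 ≡ 636;  636^2 ≡ 564;  636^4 ≡ 369;  636^5 ≡ 699;  636^10 ≡ 106;  636^20 ≡ 563;  636^41 ≡ 660;  636^82 ≡ 470;  636^164 ≡ 51;  636^205 ≡ 820;  636^410 ≡ 1.
Smallest exponent giving 1 is 410.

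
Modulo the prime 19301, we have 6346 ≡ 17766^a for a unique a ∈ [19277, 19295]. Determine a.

Compute 17766^19277 mod 19301 = 10727, then multiply by 17766 repeatedly:
  17766^19277=10727  17766^19278=17109  17766^19279=6346
Found 6346 at exponent 19279.

19279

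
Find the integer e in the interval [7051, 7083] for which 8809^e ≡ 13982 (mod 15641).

7077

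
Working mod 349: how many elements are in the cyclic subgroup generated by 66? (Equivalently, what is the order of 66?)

The order of 66 must divide p − 1 = 348 = 2^2 · 3 · 29.
Divisors: 1, 2, 3, 4, 6, 12, 29, 58, 87, 116, 174, 348.
Check each in increasing order: 66^1 ≡ 66;  66^2 ≡ 168;  66^3 ≡ 269;  66^4 ≡ 304;  66^6 ≡ 118;  66^12 ≡ 313;  66^29 ≡ 1.
Smallest exponent giving 1 is 29.

29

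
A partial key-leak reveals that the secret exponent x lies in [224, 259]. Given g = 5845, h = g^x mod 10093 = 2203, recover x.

Compute 5845^224 mod 10093 = 4023, then multiply by 5845 repeatedly:
  5845^224=4023  5845^225=7838  5845^226=983  5845^227=2718  5845^228=328
  5845^229=9583  5845^230=6578  5845^231=4173  5845^232=6497  5845^233=5099
  5845^234=9119  5845^235=9515  5845^236=2745  5845^237=6748  5845^238=8709
  5845^239=5106  5845^240=9662  5845^241=4055  5845^242=3111  5845^243=6302
  5845^244=5833  5845^245=9824  5845^246=2203
Found 2203 at exponent 246.

246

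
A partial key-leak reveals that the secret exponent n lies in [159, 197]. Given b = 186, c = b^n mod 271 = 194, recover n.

Compute 186^159 mod 271 = 192, then multiply by 186 repeatedly:
  186^159=192  186^160=211  186^161=222  186^162=100  186^163=172
  186^164=14  186^165=165  186^166=67  186^167=267  186^168=69
  186^169=97  186^170=156  186^171=19  186^172=11  186^173=149
  186^174=72  186^175=113  186^176=151  186^177=173  186^178=200
  186^179=73  186^180=28  186^181=59  186^182=134  186^183=263
  186^184=138  186^185=194
Found 194 at exponent 185.

185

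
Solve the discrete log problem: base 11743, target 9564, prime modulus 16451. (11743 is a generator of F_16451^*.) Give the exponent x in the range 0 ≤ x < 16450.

11905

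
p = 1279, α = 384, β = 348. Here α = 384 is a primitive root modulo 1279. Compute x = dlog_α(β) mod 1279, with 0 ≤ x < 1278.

Baby-step giant-step with m = ceil(sqrt(1278)) = 36.
Baby table (384^j mod 1279 for j=0..35):
  0:1  1:384  2:371  3:495  4:788  5:748  6:736  7:1244
  8:629  9:1084  10:581  11:558  12:679  13:1099  14:1225  15:1007
  16:430  17:129  18:934  19:536  20:1184  21:611  22:567  23:298
  24:601  25:564  26:425  27:767  28:358  29:619  30:1081  31:708
  32:724  33:473  34:14  35:260
Giant step factor: 384^(-36) ≡ 82 (mod 1279).
Scan 348·82^i mod 1279 for i = 0, 1, …:
  i=0: 348   i=1: 398   i=2: 661   i=3: 484
  i=4: 39   i=5: 640   i=6: 41   i=7: 804
  i=8: 699   i=9: 1042     …   i=13: 1065
  i=14: 358
Match at i=14, j=28: x = 14·36 + 28 = 532.

532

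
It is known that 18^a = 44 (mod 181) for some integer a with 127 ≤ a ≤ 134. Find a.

Compute 18^127 mod 181 = 103, then multiply by 18 repeatedly:
  18^127=103  18^128=44
Found 44 at exponent 128.

128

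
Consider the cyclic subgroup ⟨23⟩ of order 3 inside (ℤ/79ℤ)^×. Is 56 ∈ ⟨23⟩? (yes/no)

⟨23⟩ has order 3; its elements mod 79 are {1, 23, 55}.
56 is not in this set.

no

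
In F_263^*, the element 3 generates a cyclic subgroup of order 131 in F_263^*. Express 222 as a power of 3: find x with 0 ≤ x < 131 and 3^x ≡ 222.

113

Baby-step giant-step with m = ceil(sqrt(131)) = 12.
Baby table (3^j mod 263 for j=0..11):
  0:1  1:3  2:9  3:27  4:81  5:243  6:203  7:83
  8:249  9:221  10:137  11:148
Giant step factor: 3^(-12) ≡ 93 (mod 263).
Scan 222·93^i mod 263 for i = 0, 1, …:
  i=0: 222   i=1: 132   i=2: 178   i=3: 248
  i=4: 183   i=5: 187   i=6: 33   i=7: 176
  i=8: 62   i=9: 243
Match at i=9, j=5: x = 9·12 + 5 = 113.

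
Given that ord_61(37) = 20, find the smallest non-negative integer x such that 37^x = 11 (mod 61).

Successive powers of 37 modulo 61:
  37^0=1  37^1=37  37^2=27  37^3=23  37^4=58  37^5=11
So 37^5 ≡ 11 (mod 61), giving x = 5.

5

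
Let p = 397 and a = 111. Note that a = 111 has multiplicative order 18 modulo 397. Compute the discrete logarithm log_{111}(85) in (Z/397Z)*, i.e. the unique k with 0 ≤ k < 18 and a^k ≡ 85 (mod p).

7

Successive powers of 111 modulo 397:
  111^0=1  111^1=111  111^2=14  111^3=363  111^4=196  111^5=318
  111^6=362  111^7=85
So 111^7 ≡ 85 (mod 397), giving k = 7.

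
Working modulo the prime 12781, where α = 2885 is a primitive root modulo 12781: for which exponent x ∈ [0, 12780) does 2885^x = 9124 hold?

3903

Baby-step giant-step with m = ceil(sqrt(12780)) = 114.
Baby table (2885^j mod 12781 for j=0..113):
  0:1  1:2885  2:2794  3:8660  4:10026  5:1607  6:9473  7:3827
  8:10892  9:7722  10:687  11:940  12:2328  13:6255  14:11684  15:4843
  16:2422  17:9044  18:5919  19:899  20:11853  21:6730  22:1711  23:2769
  24:440  25:4081  26:2384  27:1662  28:1995  29:4125  30:1514  31:9569
  32:12386  33:10715  34:8317  35:4608  36:1840  37:4285  38:2998  39:9274
  40:4857  41:4469  42:9817  43:12130  44:672  45:8789  46:11542  47:4165
  48:1885  49:6300  50:918  51:2763  52:8692  53:98  54:1548  55:5411
  56:5134  57:11192  58:4114  59:8122  60:4397  61:6593  62:2677  63:3421
  64:2653  65:10867  66:12283  67:7523  68:1717  69:7298  70:4423  71:4917
  72:11416  73:11304  74:7709  75:1525  76:2961  77:4777  78:3727  79:3574
  80:9504  81:3795  82:8039  83:7781  84:4749  85:12414  86:2028  87:9863
  88:4249  89:1386  90:10938  91:12622  92:1401  93:3089  94:3408  95:3491
  96:107  97:1951  98:4995  99:6388  100:11959  101:5796  102:3912  103:497
  104:2373  105:8270  106:9604  107:11113  108:6257  109:4673  110:10431  111:6961
  112:3534  113:9133
Giant step factor: 2885^(-114) ≡ 5361 (mod 12781).
Scan 9124·5361^i mod 12781 for i = 0, 1, …:
  i=0: 9124   i=1: 877   i=2: 10970   i=3: 4789
  i=4: 9581   i=5: 9683   i=6: 6922   i=7: 5599
  i=8: 6451   i=9: 11206     …   i=33: 7410
  i=34: 1662
Match at i=34, j=27: x = 34·114 + 27 = 3903.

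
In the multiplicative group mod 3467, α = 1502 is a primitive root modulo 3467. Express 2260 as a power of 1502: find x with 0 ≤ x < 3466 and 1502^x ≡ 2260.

2003

Baby-step giant-step with m = ceil(sqrt(3466)) = 59.
Baby table (1502^j mod 3467 for j=0..58):
  0:1  1:1502  2:2454  3:487  4:3404  5:2450  6:1413  7:522
  8:502  9:1665  10:1123  11:1784  12:3044  13:2582  14:2058  15:2019
  16:2380  17:283  18:2092  19:1082  20:2608  21:2973  22:3417  23:1174
  24:2112  25:3386  26:3150  27:2312  28:2157  29:1636  30:2636  31:3425
  32:2789  33:942  34:348  35:2646  36:1110  37:3060  38:2345  39:3185
  40:2877  41:1372  42:1346  43:431  44:2500  45:239  46:1877  47:583
  48:1982  49:2278  50:3094  51:1408  52:3413  53:2100  54:2697  55:1438
  56:3402  57:2913  58:3439
Giant step factor: 1502^(-59) ≡ 698 (mod 3467).
Scan 2260·698^i mod 3467 for i = 0, 1, …:
  i=0: 2260   i=1: 3462   i=2: 3444   i=3: 1281
  i=4: 3119   i=5: 3253   i=6: 3176   i=7: 1435
  i=8: 3134   i=9: 3322     …   i=32: 1644
  i=33: 3402
Match at i=33, j=56: x = 33·59 + 56 = 2003.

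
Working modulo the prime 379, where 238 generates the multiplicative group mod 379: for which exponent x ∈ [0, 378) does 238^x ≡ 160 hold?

41

Baby-step giant-step with m = ceil(sqrt(378)) = 20.
Baby table (238^j mod 379 for j=0..19):
  0:1  1:238  2:173  3:242  4:367  5:176  6:198  7:128
  8:144  9:162  10:277  11:359  12:167  13:330  14:87  15:240
  16:270  17:209  18:93  19:152
Giant step factor: 238^(-20) ≡ 297 (mod 379).
Scan 160·297^i mod 379 for i = 0, 1, …:
  i=0: 160   i=1: 145   i=2: 238
Match at i=2, j=1: x = 2·20 + 1 = 41.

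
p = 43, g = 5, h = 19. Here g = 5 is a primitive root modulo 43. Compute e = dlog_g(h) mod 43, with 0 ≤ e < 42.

31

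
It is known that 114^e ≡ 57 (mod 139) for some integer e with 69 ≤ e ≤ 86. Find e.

Compute 114^69 mod 139 = 138, then multiply by 114 repeatedly:
  114^69=138  114^70=25  114^71=70  114^72=57
Found 57 at exponent 72.

72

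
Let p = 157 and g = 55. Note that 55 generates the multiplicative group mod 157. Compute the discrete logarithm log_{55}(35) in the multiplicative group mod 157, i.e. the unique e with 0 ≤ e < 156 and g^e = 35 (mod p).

32

Baby-step giant-step with m = ceil(sqrt(156)) = 13.
Baby table (55^j mod 157 for j=0..12):
  0:1  1:55  2:42  3:112  4:37  5:151  6:141  7:62
  8:113  9:92  10:36  11:96  12:99
Giant step factor: 55^(-13) ≡ 135 (mod 157).
Scan 35·135^i mod 157 for i = 0, 1, …:
  i=0: 35   i=1: 15   i=2: 141
Match at i=2, j=6: e = 2·13 + 6 = 32.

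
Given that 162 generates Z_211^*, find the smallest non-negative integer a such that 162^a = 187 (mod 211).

Baby-step giant-step with m = ceil(sqrt(210)) = 15.
Baby table (162^j mod 211 for j=0..14):
  0:1  1:162  2:80  3:89  4:70  5:157  6:114  7:111
  8:47  9:18  10:173  11:174  12:125  13:205  14:83
Giant step factor: 162^(-15) ≡ 40 (mod 211).
Scan 187·40^i mod 211 for i = 0, 1, …:
  i=0: 187   i=1: 95   i=2: 2   i=3: 80
Match at i=3, j=2: a = 3·15 + 2 = 47.

47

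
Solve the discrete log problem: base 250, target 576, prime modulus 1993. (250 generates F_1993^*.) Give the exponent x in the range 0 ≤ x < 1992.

1388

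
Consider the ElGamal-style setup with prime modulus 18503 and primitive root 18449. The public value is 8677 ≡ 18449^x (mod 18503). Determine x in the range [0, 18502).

16378

Baby-step giant-step with m = ceil(sqrt(18502)) = 137.
Baby table (18449^j mod 18503 for j=0..136):
  0:1  1:18449  2:2916  3:9063  4:10179  5:5424  6:3152  7:14822
  8:13744  9:16447  10:6  11:18179  12:17496  13:17372  14:5565  15:14041
  16:409  17:14920  18:8452  19:6167  20:36  21:16559  22:12461  23:11717
  24:14887  25:10234  26:2454  27:15508  28:13706  29:18499  30:216  31:6839
  32:754  33:14793  34:15310  35:5895  36:14724  37:533  38:8224  39:18479
  40:1296  41:4028  42:4524  43:14746  44:17848  45:16867  46:14332  47:3198
  48:12338  49:18359  50:7776  51:5665  52:8641  53:14464  54:14573  55:8687
  56:11980  57:685  58:16  59:17639  60:9650  61:15487  62:14840  63:12772
  64:13426  65:15116  66:16371  67:4110  68:96  69:13319  70:2391  71:407
  72:15028  73:2620  74:6544  75:16684  76:5711  77:6157  78:576  79:5902
  80:14346  81:2442  82:16156  83:15720  84:2258  85:7589  86:15763  87:18439
  88:3456  89:16909  90:12064  91:14652  92:4421  93:1805  94:13548  95:8528
  96:2063  97:18119  98:2233  99:8939  100:16875  101:13900  102:8023  103:10830
  104:7276  105:14162  106:12378  107:16199  108:13398  109:16628  110:8735  111:9388
  112:11132  113:9471  114:6650  115:10960  116:256  117:4679  118:6376  119:7253
  120:15404  121:819  122:11283  123:1317  124:2894  125:10251  126:1536  127:9571
  128:1250  129:6512  130:18412  131:4914  132:12189  133:7902  134:17364  135:5997
  136:9216
Giant step factor: 18449^(-137) ≡ 3745 (mod 18503).
Scan 8677·3745^i mod 18503 for i = 0, 1, …:
  i=0: 8677   i=1: 4097   i=2: 4278   i=3: 16015
  i=4: 7952   i=5: 8913   i=6: 18276   i=7: 1023
  i=8: 1014   i=9: 4315     …   i=118: 10044
  i=119: 16684
Match at i=119, j=75: x = 119·137 + 75 = 16378.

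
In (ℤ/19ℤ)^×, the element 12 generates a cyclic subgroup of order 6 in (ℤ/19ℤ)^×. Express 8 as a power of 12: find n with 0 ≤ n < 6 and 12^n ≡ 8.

5

Successive powers of 12 modulo 19:
  12^0=1  12^1=12  12^2=11  12^3=18  12^4=7  12^5=8
So 12^5 ≡ 8 (mod 19), giving n = 5.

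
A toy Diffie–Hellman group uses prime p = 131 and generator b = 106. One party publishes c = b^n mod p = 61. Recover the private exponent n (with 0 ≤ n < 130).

104

Baby-step giant-step with m = ceil(sqrt(130)) = 12.
Baby table (106^j mod 131 for j=0..11):
  0:1  1:106  2:101  3:95  4:114  5:32  6:117  7:88
  8:27  9:111  10:107  11:76
Giant step factor: 106^(-12) ≡ 129 (mod 131).
Scan 61·129^i mod 131 for i = 0, 1, …:
  i=0: 61   i=1: 9   i=2: 113   i=3: 36
  i=4: 59   i=5: 13   i=6: 105   i=7: 52
  i=8: 27
Match at i=8, j=8: n = 8·12 + 8 = 104.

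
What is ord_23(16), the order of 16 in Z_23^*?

The order of 16 must divide p − 1 = 22 = 2 · 11.
Divisors: 1, 2, 11, 22.
Check each in increasing order: 16^1 ≡ 16;  16^2 ≡ 3;  16^11 ≡ 1.
Smallest exponent giving 1 is 11.

11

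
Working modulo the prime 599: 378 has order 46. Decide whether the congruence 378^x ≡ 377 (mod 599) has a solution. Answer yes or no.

no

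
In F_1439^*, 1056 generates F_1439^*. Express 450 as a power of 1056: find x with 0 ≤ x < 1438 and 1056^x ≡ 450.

1108

Baby-step giant-step with m = ceil(sqrt(1438)) = 38.
Baby table (1056^j mod 1439 for j=0..37):
  0:1  1:1056  2:1350  3:990  4:726  5:1108  6:141  7:679
  8:402  9:7  10:197  11:816  12:1174  13:765  14:561  15:987
  16:436  17:1375  18:49  19:1379  20:1395  21:1023  22:1038  23:1049
  24:1153  25:174  26:991  27:343  28:1019  29:1131  30:1405  31:71
  32:148  33:876  34:1218  35:1181  36:962  37:1377
Giant step factor: 1056^(-38) ≡ 576 (mod 1439).
Scan 450·576^i mod 1439 for i = 0, 1, …:
  i=0: 450   i=1: 180   i=2: 72   i=3: 1180
  i=4: 472   i=5: 1340   i=6: 536   i=7: 790
  i=8: 316   i=9: 702     …   i=28: 1072
  i=29: 141
Match at i=29, j=6: x = 29·38 + 6 = 1108.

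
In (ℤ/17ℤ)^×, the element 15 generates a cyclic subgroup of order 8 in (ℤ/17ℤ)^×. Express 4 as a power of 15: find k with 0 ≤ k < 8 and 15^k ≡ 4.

2

Successive powers of 15 modulo 17:
  15^0=1  15^1=15  15^2=4
So 15^2 ≡ 4 (mod 17), giving k = 2.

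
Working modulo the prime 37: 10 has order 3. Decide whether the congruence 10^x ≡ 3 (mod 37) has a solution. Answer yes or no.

no

3 ∈ ⟨10⟩ iff 3^3 ≡ 1 (mod 37), since |⟨10⟩| = 3.
3^3 mod 37 = 27.
Since 27 ≠ 1, 3 does not lie in the subgroup.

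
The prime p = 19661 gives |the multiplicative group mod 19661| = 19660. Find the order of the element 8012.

The order of 8012 must divide p − 1 = 19660 = 2^2 · 5 · 983.
Divisors: 1, 2, 4, 5, 10, 20, 983, 1966, 3932, 4915, 9830, 19660.
Check each in increasing order: 8012^1 ≡ 8012;  8012^2 ≡ 18640;  8012^4 ≡ 408;  8012^5 ≡ 5170;  8012^10 ≡ 9601;  8012^20 ≡ 8433;  8012^983 ≡ 14108;  8012^1966 ≡ 7361;  8012^3932 ≡ 18266;  8012^4915 ≡ 1.
Smallest exponent giving 1 is 4915.

4915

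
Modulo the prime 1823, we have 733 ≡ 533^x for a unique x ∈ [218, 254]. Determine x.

Compute 533^218 mod 1823 = 785, then multiply by 533 repeatedly:
  533^218=785  533^219=938  533^220=452  533^221=280  533^222=1577
  533^223=138  533^224=634  533^225=667  533^226=26  533^227=1097
  533^228=1341  533^229=137  533^230=101  533^231=966  533^232=792
  533^233=1023  533^234=182  533^235=387  533^236=272  533^237=959
  533^238=707  533^239=1293  533^240=75  533^241=1692  533^242=1274
  533^243=886  533^244=81  533^245=1244  533^246=1303  533^247=1759
  533^248=525  533^249=906  533^250=1626  533^251=733
Found 733 at exponent 251.

251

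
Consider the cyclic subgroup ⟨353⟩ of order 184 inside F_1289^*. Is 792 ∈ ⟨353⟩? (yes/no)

yes

792 ∈ ⟨353⟩ iff 792^184 ≡ 1 (mod 1289), since |⟨353⟩| = 184.
792^184 mod 1289 = 1.
Since 1 = 1, 792 lies in the subgroup.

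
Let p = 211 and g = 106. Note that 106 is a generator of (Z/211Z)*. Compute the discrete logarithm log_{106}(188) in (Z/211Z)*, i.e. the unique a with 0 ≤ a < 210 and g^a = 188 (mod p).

84

Baby-step giant-step with m = ceil(sqrt(210)) = 15.
Baby table (106^j mod 211 for j=0..14):
  0:1  1:106  2:53  3:132  4:66  5:33  6:122  7:61
  8:136  9:68  10:34  11:17  12:114  13:57  14:134
Giant step factor: 106^(-15) ≡ 63 (mod 211).
Scan 188·63^i mod 211 for i = 0, 1, …:
  i=0: 188   i=1: 28   i=2: 76   i=3: 146
  i=4: 125   i=5: 68
Match at i=5, j=9: a = 5·15 + 9 = 84.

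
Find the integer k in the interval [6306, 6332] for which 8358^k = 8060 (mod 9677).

Compute 8358^6306 mod 9677 = 6836, then multiply by 8358 repeatedly:
  8358^6306=6836  8358^6307=2280  8358^6308=2227  8358^6309=4395  8358^6310=9195
  8358^6311=6753  8358^6312=5310  8358^6313=2258  8358^6314=2214  8358^6315=2188
  8358^6316=7451  8358^6317=3963  8358^6318=8060
Found 8060 at exponent 6318.

6318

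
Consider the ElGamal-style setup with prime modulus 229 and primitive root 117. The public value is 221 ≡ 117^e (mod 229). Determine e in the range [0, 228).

Baby-step giant-step with m = ceil(sqrt(228)) = 16.
Baby table (117^j mod 229 for j=0..15):
  0:1  1:117  2:178  3:216  4:82  5:205  6:169  7:79
  8:83  9:93  10:118  11:66  12:165  13:69  14:58  15:145
Giant step factor: 117^(-16) ≡ 217 (mod 229).
Scan 221·217^i mod 229 for i = 0, 1, …:
  i=0: 221   i=1: 96   i=2: 222   i=3: 84
  i=4: 137   i=5: 188   i=6: 34   i=7: 50
  i=8: 87   i=9: 101   i=10: 162   i=11: 117
Match at i=11, j=1: e = 11·16 + 1 = 177.

177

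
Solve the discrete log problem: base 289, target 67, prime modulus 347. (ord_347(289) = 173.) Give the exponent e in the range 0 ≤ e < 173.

Baby-step giant-step with m = ceil(sqrt(173)) = 14.
Baby table (289^j mod 347 for j=0..13):
  0:1  1:289  2:241  3:249  4:132  5:325  6:235  7:250
  8:74  9:219  10:137  11:35  12:52  13:107
Giant step factor: 289^(-14) ≡ 321 (mod 347).
Scan 67·321^i mod 347 for i = 0, 1, …:
  i=0: 67   i=1: 340   i=2: 182   i=3: 126
  i=4: 194   i=5: 161   i=6: 325
Match at i=6, j=5: e = 6·14 + 5 = 89.

89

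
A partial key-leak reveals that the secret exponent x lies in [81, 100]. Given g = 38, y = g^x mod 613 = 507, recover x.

92

Compute 38^81 mod 613 = 332, then multiply by 38 repeatedly:
  38^81=332  38^82=356  38^83=42  38^84=370  38^85=574
  38^86=357  38^87=80  38^88=588  38^89=276  38^90=67
  38^91=94  38^92=507
Found 507 at exponent 92.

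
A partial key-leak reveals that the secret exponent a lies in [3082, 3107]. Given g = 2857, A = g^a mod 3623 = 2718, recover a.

Compute 2857^3082 mod 3623 = 2579, then multiply by 2857 repeatedly:
  2857^3082=2579  2857^3083=2644  2857^3084=3576  2857^3085=3395  2857^3086=744
  2857^3087=2530  2857^3088=325  2857^3089=1037  2857^3090=2718
Found 2718 at exponent 3090.

3090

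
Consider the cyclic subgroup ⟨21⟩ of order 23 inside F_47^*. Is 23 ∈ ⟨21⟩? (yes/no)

⟨21⟩ has order 23; its elements mod 47 are {1, 2, 3, 4, 6, 7, 8, 9, 12, 14, 16, 17, 18, 21, 24, 25, 27, 28, 32, 34, 36, 37, 42}.
23 is not in this set.

no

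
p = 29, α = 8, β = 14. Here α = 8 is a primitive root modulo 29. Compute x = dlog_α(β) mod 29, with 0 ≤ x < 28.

23

Successive powers of 8 modulo 29:
  8^0=1  8^1=8  8^2=6  8^3=19  8^4=7  8^5=27
  8^6=13  8^7=17  8^8=20  8^9=15  8^10=4  8^11=3
  8^12=24  8^13=18  8^14=28  8^15=21  8^16=23  8^17=10
  8^18=22  8^19=2  8^20=16  8^21=12  8^22=9  8^23=14
So 8^23 ≡ 14 (mod 29), giving x = 23.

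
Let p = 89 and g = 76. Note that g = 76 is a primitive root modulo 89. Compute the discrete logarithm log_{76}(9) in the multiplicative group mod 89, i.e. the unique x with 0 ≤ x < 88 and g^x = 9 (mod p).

Baby-step giant-step with m = ceil(sqrt(88)) = 10.
Baby table (76^j mod 89 for j=0..9):
  0:1  1:76  2:80  3:28  4:81  5:15  6:72  7:43
  8:64  9:58
Giant step factor: 76^(-10) ≡ 36 (mod 89).
Scan 9·36^i mod 89 for i = 0, 1, …:
  i=0: 9   i=1: 57   i=2: 5   i=3: 2
  i=4: 72
Match at i=4, j=6: x = 4·10 + 6 = 46.

46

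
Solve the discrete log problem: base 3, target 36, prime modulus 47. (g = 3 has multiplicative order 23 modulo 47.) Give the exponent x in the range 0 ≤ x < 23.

13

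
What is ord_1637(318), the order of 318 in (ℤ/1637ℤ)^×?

818

The order of 318 must divide p − 1 = 1636 = 2^2 · 409.
Divisors: 1, 2, 4, 409, 818, 1636.
Check each in increasing order: 318^1 ≡ 318;  318^2 ≡ 1267;  318^4 ≡ 1029;  318^409 ≡ 1636;  318^818 ≡ 1.
Smallest exponent giving 1 is 818.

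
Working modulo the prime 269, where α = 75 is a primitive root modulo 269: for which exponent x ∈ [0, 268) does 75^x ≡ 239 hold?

32

Baby-step giant-step with m = ceil(sqrt(268)) = 17.
Baby table (75^j mod 269 for j=0..16):
  0:1  1:75  2:245  3:83  4:38  5:160  6:164  7:195
  8:99  9:162  10:45  11:147  12:265  13:238  14:96  15:206
  16:117
Giant step factor: 75^(-17) ≡ 29 (mod 269).
Scan 239·29^i mod 269 for i = 0, 1, …:
  i=0: 239   i=1: 206
Match at i=1, j=15: x = 1·17 + 15 = 32.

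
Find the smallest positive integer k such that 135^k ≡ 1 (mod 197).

The order of 135 must divide p − 1 = 196 = 2^2 · 7^2.
Divisors: 1, 2, 4, 7, 14, 28, 49, 98, 196.
Check each in increasing order: 135^1 ≡ 135;  135^2 ≡ 101;  135^4 ≡ 154;  135^7 ≡ 164;  135^14 ≡ 104;  135^28 ≡ 178;  135^49 ≡ 1.
Smallest exponent giving 1 is 49.

49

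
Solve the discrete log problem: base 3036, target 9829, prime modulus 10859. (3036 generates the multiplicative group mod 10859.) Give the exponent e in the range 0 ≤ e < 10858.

10174

Baby-step giant-step with m = ceil(sqrt(10858)) = 105.
Baby table (3036^j mod 10859 for j=0..104):
  0:1  1:3036  2:8864  3:2502  4:5631  5:3650  6:5220  7:4639
  8:10740  9:7922  10:9366  11:6314  12:3169  13:10  14:8642  15:1768
  16:3302  17:2015  18:3923  19:8764  20:2954  21:9669  22:3207  23:6788
  24:8845  25:9972  26:100  27:10407  28:6821  29:443  30:9291  31:6653
  32:768  33:7822  34:9818  35:10352  36:2726  37:1578  38:1989  39:1000
  40:6339  41:3056  42:4430  43:6038  44:1376  45:7680  46:2207  47:449
  48:5789  49:5542  50:4921  51:9031  52:10000  53:9095  54:8842  55:864
  56:6085  57:2901  58:787  59:352  60:4490  61:3595  62:1125  63:5774
  64:3438  65:2269  66:4078  67:1548  68:8640  69:6555  70:7292  71:7870
  72:3520  73:1464  74:3373  75:391  76:3445  77:1803  78:972  79:8203
  80:4621  81:10387  82:396  83:7766  84:2687  85:2623  86:3781  87:1153
  88:3910  89:1873  90:7171  91:9720  92:6017  93:2774  94:6139  95:3960
  96:1647  97:5152  98:4512  99:5233  100:671  101:6523  102:7871  103:6556
  104:10328
Giant step factor: 3036^(-105) ≡ 390 (mod 10859).
Scan 9829·390^i mod 10859 for i = 0, 1, …:
  i=0: 9829   i=1: 83   i=2: 10652   i=3: 6142
  i=4: 6400   i=5: 9289   i=6: 6663   i=7: 3269
  i=8: 4407   i=9: 3008     …   i=95: 3886
  i=96: 6139
Match at i=96, j=94: e = 96·105 + 94 = 10174.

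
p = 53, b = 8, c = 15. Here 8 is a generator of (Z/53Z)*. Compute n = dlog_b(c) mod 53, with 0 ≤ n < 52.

4

Baby-step giant-step with m = ceil(sqrt(52)) = 8.
Baby table (8^j mod 53 for j=0..7):
  0:1  1:8  2:11  3:35  4:15  5:14  6:6  7:48
Giant step factor: 8^(-8) ≡ 49 (mod 53).
Scan 15·49^i mod 53 for i = 0, 1, …:
  i=0: 15
Match at i=0, j=4: n = 0·8 + 4 = 4.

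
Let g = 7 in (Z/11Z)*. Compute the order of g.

The order of 7 must divide p − 1 = 10 = 2 · 5.
Divisors: 1, 2, 5, 10.
Check each in increasing order: 7^1 ≡ 7;  7^2 ≡ 5;  7^5 ≡ 10;  7^10 ≡ 1.
Smallest exponent giving 1 is 10.

10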